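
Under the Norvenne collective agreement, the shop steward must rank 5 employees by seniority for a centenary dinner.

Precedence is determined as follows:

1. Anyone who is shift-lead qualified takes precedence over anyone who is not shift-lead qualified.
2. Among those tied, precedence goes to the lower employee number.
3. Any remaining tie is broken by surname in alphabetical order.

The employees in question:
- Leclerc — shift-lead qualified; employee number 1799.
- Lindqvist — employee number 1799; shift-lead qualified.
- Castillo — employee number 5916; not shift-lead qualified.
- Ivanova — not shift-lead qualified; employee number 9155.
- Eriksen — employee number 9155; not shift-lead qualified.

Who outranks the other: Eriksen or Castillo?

By the first rule: Leclerc and Lindqvist (both shift-lead qualified); then Castillo, Eriksen and Ivanova (each not shift-lead qualified).
Leclerc and Lindqvist both have employee number 1799, so the next rule applies.
Among Leclerc and Lindqvist, alphabetically by surname: Leclerc before Lindqvist.
Among Castillo, Eriksen and Ivanova, by employee number (lower first): Castillo (5916) before Eriksen and Ivanova (9155).
Among Eriksen and Ivanova, alphabetically by surname: Eriksen before Ivanova.
So Castillo takes precedence.

Castillo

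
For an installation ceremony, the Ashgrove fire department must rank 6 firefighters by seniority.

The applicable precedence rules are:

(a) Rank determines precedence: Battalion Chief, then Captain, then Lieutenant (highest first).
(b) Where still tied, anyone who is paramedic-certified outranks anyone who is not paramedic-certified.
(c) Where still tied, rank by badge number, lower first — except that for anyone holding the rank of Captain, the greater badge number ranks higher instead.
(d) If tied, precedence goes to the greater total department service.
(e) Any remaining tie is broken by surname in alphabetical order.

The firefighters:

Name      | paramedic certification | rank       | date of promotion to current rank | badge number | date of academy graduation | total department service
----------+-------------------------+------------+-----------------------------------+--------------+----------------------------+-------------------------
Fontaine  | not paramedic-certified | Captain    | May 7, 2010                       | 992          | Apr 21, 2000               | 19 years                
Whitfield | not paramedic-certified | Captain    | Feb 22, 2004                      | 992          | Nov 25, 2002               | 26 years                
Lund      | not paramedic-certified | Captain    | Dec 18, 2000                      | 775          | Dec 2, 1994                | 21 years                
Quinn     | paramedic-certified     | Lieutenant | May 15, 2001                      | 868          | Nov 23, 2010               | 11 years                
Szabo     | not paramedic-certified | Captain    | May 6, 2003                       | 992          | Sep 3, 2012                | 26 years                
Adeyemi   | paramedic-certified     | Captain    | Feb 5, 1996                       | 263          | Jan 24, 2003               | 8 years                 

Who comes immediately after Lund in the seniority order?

Quinn

By rank: Adeyemi, Szabo, Whitfield, Fontaine and Lund (Captain); then Quinn (Lieutenant).
Among Adeyemi, Szabo, Whitfield, Fontaine and Lund, paramedic-certified before not paramedic-certified: Adeyemi (paramedic-certified) before Szabo, Whitfield, Fontaine and Lund (not paramedic-certified).
Among Szabo, Whitfield, Fontaine and Lund, by badge number (higher first) (reversed rule for this group): Szabo, Whitfield and Fontaine (992) before Lund (775).
Among Szabo, Whitfield and Fontaine, by total department service (higher first): Szabo and Whitfield (26 years) before Fontaine (19 years).
Among Szabo and Whitfield, alphabetically by surname: Szabo before Whitfield.
Order: Adeyemi, Szabo, Whitfield, Fontaine, Lund, Quinn.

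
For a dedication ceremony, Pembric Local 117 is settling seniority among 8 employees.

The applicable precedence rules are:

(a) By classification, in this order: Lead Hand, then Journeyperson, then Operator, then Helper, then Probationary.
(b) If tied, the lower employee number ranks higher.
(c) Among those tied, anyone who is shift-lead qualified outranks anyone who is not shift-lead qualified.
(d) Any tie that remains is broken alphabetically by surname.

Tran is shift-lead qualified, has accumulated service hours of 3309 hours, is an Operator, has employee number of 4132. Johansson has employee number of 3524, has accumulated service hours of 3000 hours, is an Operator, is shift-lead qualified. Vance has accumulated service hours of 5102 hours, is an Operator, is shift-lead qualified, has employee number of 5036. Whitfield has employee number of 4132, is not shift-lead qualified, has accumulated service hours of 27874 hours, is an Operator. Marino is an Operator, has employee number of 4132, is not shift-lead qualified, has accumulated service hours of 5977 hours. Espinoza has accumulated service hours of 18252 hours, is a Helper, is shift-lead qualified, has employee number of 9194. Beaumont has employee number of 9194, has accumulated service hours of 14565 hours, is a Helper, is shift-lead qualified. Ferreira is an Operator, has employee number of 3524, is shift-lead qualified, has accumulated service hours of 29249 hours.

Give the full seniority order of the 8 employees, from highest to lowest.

Ferreira, Johansson, Tran, Marino, Whitfield, Vance, Beaumont, Espinoza

By classification: Ferreira, Johansson, Tran, Marino, Whitfield and Vance (Operator); then Beaumont and Espinoza (Helper).
Among Ferreira, Johansson, Tran, Marino, Whitfield and Vance, by employee number (lower first): Ferreira and Johansson (3524) before Tran, Marino and Whitfield (4132) before Vance (5036).
Ferreira and Johansson are each shift-lead qualified, so the next rule applies.
Among Ferreira and Johansson, alphabetically by surname: Ferreira before Johansson.
Among Tran, Marino and Whitfield, shift-lead qualified before not shift-lead qualified: Tran (shift-lead qualified) before Marino and Whitfield (not shift-lead qualified).
Among Marino and Whitfield, alphabetically by surname: Marino before Whitfield.
Beaumont and Espinoza both have employee number 9194, so the next rule applies.
Beaumont and Espinoza are each shift-lead qualified, so the next rule applies.
Among Beaumont and Espinoza, alphabetically by surname: Beaumont before Espinoza.
Full order: Ferreira, Johansson, Tran, Marino, Whitfield, Vance, Beaumont, Espinoza.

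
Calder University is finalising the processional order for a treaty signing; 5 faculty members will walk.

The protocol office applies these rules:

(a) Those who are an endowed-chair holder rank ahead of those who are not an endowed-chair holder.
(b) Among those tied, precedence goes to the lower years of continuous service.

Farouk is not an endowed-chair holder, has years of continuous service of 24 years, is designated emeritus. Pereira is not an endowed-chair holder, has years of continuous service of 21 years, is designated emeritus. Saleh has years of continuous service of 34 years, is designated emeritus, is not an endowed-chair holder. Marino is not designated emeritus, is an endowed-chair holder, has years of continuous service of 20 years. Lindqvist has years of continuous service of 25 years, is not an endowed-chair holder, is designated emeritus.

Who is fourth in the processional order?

Lindqvist

By the first rule: Marino (an endowed-chair holder); then Pereira, Farouk, Lindqvist and Saleh (each not an endowed-chair holder).
Among Pereira, Farouk, Lindqvist and Saleh, by years of continuous service (lower first): Pereira (21 years) before Farouk (24 years) before Lindqvist (25 years) before Saleh (34 years).
Order: Marino, Pereira, Farouk, Lindqvist, Saleh.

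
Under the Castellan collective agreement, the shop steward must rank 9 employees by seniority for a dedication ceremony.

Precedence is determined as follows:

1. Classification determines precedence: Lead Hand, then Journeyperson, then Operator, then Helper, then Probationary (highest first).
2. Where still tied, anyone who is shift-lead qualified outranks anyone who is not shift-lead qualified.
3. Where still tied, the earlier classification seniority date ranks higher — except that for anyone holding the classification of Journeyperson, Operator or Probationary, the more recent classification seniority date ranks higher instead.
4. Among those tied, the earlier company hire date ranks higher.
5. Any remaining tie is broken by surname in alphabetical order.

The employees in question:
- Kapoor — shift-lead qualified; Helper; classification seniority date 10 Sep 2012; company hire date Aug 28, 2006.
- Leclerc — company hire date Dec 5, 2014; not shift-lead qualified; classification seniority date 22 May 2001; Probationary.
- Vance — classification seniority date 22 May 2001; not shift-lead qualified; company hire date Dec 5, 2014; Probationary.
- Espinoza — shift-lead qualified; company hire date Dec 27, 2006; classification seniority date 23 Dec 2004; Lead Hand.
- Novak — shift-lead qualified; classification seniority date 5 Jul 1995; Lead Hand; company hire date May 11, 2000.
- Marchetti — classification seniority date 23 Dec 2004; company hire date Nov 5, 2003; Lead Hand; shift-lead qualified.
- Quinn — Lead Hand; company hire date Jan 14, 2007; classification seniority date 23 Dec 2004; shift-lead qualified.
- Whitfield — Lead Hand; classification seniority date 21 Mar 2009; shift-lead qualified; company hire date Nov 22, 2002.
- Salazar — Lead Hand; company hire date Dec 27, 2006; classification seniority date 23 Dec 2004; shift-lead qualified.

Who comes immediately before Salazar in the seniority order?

Espinoza

By classification: Novak, Marchetti, Espinoza, Salazar, Quinn and Whitfield (Lead Hand); then Kapoor (Helper); then Leclerc and Vance (Probationary).
Novak, Marchetti, Espinoza, Salazar, Quinn and Whitfield are each shift-lead qualified, so the next rule applies.
Among Novak, Marchetti, Espinoza, Salazar, Quinn and Whitfield, by classification seniority date (earlier first): Novak (5 Jul 1995) before Marchetti, Espinoza, Salazar and Quinn (23 Dec 2004) before Whitfield (21 Mar 2009).
Among Marchetti, Espinoza, Salazar and Quinn, by company hire date (earlier first): Marchetti (Nov 5, 2003) before Espinoza and Salazar (Dec 27, 2006) before Quinn (Jan 14, 2007).
Among Espinoza and Salazar, alphabetically by surname: Espinoza before Salazar.
Leclerc and Vance are each not shift-lead qualified, so the next rule applies.
Leclerc and Vance both have classification seniority date 22 May 2001, so the next rule applies.
Leclerc and Vance both have company hire date Dec 5, 2014, so the next rule applies.
Among Leclerc and Vance, alphabetically by surname: Leclerc before Vance.
Order: Novak, Marchetti, Espinoza, Salazar, Quinn, Whitfield, Kapoor, Leclerc, Vance.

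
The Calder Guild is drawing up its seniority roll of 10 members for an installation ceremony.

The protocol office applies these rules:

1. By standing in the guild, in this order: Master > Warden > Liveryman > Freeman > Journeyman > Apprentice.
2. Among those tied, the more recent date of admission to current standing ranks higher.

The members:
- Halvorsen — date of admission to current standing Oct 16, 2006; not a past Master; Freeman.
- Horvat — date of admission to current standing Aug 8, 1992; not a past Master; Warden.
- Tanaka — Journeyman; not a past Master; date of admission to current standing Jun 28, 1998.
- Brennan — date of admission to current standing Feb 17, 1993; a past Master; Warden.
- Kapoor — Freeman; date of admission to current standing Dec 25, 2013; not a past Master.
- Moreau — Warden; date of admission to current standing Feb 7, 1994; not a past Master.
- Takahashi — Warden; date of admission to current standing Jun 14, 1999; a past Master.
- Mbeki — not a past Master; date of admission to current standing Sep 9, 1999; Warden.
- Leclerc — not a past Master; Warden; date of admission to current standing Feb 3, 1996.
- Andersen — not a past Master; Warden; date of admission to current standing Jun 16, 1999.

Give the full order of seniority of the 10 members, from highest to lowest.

By standing in the guild: Mbeki, Andersen, Takahashi, Leclerc, Moreau, Brennan and Horvat (Warden); then Kapoor and Halvorsen (Freeman); then Tanaka (Journeyman).
Among Mbeki, Andersen, Takahashi, Leclerc, Moreau, Brennan and Horvat, by date of admission to current standing (later first): Mbeki (Sep 9, 1999) before Andersen (Jun 16, 1999) before Takahashi (Jun 14, 1999) before Leclerc (Feb 3, 1996) before Moreau (Feb 7, 1994) before Brennan (Feb 17, 1993) before Horvat (Aug 8, 1992).
Among Kapoor and Halvorsen, by date of admission to current standing (later first): Kapoor (Dec 25, 2013) before Halvorsen (Oct 16, 2006).
Full order: Mbeki, Andersen, Takahashi, Leclerc, Moreau, Brennan, Horvat, Kapoor, Halvorsen, Tanaka.

Mbeki, Andersen, Takahashi, Leclerc, Moreau, Brennan, Horvat, Kapoor, Halvorsen, Tanaka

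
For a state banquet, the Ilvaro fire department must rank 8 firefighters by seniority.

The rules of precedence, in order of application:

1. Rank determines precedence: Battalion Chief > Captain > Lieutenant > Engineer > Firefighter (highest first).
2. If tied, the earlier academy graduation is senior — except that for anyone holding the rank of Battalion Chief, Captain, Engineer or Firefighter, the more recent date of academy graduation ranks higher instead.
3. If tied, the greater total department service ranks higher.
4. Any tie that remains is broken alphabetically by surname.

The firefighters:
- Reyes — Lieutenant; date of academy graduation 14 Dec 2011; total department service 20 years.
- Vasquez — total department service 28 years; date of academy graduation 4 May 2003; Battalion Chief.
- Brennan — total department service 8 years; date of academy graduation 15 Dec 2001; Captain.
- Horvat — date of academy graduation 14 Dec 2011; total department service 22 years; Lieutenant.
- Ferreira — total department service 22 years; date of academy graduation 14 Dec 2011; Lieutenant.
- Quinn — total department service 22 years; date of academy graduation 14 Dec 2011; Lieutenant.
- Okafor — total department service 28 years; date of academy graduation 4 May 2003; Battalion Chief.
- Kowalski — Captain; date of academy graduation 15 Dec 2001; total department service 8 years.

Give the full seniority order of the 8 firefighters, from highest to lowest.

By rank: Okafor and Vasquez (Battalion Chief); then Brennan and Kowalski (Captain); then Ferreira, Horvat, Quinn and Reyes (Lieutenant).
Okafor and Vasquez both have date of academy graduation 4 May 2003, so the next rule applies.
Okafor and Vasquez both have total department service 28 years, so the next rule applies.
Among Okafor and Vasquez, alphabetically by surname: Okafor before Vasquez.
Brennan and Kowalski both have date of academy graduation 15 Dec 2001, so the next rule applies.
Brennan and Kowalski both have total department service 8 years, so the next rule applies.
Among Brennan and Kowalski, alphabetically by surname: Brennan before Kowalski.
Ferreira, Horvat, Quinn and Reyes all have date of academy graduation 14 Dec 2011, so the next rule applies.
Among Ferreira, Horvat, Quinn and Reyes, by total department service (higher first): Ferreira, Horvat and Quinn (22 years) before Reyes (20 years).
Among Ferreira, Horvat and Quinn, alphabetically by surname: Ferreira before Horvat before Quinn.
Full order: Okafor, Vasquez, Brennan, Kowalski, Ferreira, Horvat, Quinn, Reyes.

Okafor, Vasquez, Brennan, Kowalski, Ferreira, Horvat, Quinn, Reyes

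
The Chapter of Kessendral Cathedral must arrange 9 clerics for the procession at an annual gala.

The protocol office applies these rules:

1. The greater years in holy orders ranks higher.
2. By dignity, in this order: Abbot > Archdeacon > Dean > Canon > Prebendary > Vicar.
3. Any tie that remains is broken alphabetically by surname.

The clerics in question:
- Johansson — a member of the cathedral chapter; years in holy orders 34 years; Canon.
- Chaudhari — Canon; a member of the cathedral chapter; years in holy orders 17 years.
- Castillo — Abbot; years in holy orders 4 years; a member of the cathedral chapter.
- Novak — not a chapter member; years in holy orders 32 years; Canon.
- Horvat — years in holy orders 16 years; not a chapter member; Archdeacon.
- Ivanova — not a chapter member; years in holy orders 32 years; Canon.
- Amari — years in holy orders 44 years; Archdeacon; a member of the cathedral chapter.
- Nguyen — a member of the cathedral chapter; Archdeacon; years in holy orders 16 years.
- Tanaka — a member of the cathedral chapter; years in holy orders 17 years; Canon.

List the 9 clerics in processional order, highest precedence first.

Amari, Johansson, Ivanova, Novak, Chaudhari, Tanaka, Horvat, Nguyen, Castillo

By years in holy orders (higher first): Amari (44 years); then Johansson (34 years); then Ivanova and Novak (both 32 years); then Chaudhari and Tanaka (both 17 years); then Horvat and Nguyen (both 16 years); then Castillo (4 years).
Ivanova and Novak are each Canon, so the next rule applies.
Among Ivanova and Novak, alphabetically by surname: Ivanova before Novak.
Chaudhari and Tanaka are each Canon, so the next rule applies.
Among Chaudhari and Tanaka, alphabetically by surname: Chaudhari before Tanaka.
Horvat and Nguyen are each Archdeacon, so the next rule applies.
Among Horvat and Nguyen, alphabetically by surname: Horvat before Nguyen.
Full order: Amari, Johansson, Ivanova, Novak, Chaudhari, Tanaka, Horvat, Nguyen, Castillo.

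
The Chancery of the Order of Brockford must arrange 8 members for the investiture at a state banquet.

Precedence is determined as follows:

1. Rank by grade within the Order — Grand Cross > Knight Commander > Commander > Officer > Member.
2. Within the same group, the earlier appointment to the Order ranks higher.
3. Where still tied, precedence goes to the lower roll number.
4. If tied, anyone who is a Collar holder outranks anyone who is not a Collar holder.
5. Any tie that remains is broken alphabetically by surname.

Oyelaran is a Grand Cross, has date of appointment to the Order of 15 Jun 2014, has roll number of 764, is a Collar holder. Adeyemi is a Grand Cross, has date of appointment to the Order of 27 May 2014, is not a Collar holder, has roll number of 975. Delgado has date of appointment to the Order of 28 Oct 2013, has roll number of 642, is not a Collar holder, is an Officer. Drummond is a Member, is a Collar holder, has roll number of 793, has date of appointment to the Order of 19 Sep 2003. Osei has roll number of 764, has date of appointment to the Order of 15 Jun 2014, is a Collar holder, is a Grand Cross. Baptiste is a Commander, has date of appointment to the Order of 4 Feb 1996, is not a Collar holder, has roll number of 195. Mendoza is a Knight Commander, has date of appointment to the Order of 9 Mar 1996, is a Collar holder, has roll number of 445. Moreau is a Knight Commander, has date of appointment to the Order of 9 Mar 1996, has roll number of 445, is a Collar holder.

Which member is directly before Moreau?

By grade within the Order: Adeyemi, Osei and Oyelaran (Grand Cross); then Mendoza and Moreau (Knight Commander); then Baptiste (Commander); then Delgado (Officer); then Drummond (Member).
Among Adeyemi, Osei and Oyelaran, by date of appointment to the Order (earlier first): Adeyemi (27 May 2014) before Osei and Oyelaran (15 Jun 2014).
Osei and Oyelaran both have roll number 764, so the next rule applies.
Osei and Oyelaran are each a Collar holder, so the next rule applies.
Among Osei and Oyelaran, alphabetically by surname: Osei before Oyelaran.
Mendoza and Moreau both have date of appointment to the Order 9 Mar 1996, so the next rule applies.
Mendoza and Moreau both have roll number 445, so the next rule applies.
Mendoza and Moreau are each a Collar holder, so the next rule applies.
Among Mendoza and Moreau, alphabetically by surname: Mendoza before Moreau.
Order: Adeyemi, Osei, Oyelaran, Mendoza, Moreau, Baptiste, Delgado, Drummond.

Mendoza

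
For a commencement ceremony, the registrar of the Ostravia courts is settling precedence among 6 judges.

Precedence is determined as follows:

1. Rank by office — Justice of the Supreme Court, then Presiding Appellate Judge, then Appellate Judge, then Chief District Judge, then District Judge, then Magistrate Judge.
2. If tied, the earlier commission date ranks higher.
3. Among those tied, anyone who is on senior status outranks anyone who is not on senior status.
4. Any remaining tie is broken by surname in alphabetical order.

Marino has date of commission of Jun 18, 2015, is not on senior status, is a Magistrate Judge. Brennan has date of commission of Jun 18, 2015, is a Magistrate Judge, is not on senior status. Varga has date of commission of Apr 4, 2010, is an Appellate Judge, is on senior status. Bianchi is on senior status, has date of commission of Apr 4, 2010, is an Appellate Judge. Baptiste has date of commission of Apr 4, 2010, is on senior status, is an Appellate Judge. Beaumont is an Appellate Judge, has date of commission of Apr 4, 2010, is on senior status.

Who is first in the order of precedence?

Baptiste

By office: Baptiste, Beaumont, Bianchi and Varga (Appellate Judge); then Brennan and Marino (Magistrate Judge).
Baptiste, Beaumont, Bianchi and Varga all have date of commission Apr 4, 2010, so the next rule applies.
Baptiste, Beaumont, Bianchi and Varga are each on senior status, so the next rule applies.
Among Baptiste, Beaumont, Bianchi and Varga, alphabetically by surname: Baptiste before Beaumont before Bianchi before Varga.
Brennan and Marino both have date of commission Jun 18, 2015, so the next rule applies.
Brennan and Marino are each not on senior status, so the next rule applies.
Among Brennan and Marino, alphabetically by surname: Brennan before Marino.
Order: Baptiste, Beaumont, Bianchi, Varga, Brennan, Marino.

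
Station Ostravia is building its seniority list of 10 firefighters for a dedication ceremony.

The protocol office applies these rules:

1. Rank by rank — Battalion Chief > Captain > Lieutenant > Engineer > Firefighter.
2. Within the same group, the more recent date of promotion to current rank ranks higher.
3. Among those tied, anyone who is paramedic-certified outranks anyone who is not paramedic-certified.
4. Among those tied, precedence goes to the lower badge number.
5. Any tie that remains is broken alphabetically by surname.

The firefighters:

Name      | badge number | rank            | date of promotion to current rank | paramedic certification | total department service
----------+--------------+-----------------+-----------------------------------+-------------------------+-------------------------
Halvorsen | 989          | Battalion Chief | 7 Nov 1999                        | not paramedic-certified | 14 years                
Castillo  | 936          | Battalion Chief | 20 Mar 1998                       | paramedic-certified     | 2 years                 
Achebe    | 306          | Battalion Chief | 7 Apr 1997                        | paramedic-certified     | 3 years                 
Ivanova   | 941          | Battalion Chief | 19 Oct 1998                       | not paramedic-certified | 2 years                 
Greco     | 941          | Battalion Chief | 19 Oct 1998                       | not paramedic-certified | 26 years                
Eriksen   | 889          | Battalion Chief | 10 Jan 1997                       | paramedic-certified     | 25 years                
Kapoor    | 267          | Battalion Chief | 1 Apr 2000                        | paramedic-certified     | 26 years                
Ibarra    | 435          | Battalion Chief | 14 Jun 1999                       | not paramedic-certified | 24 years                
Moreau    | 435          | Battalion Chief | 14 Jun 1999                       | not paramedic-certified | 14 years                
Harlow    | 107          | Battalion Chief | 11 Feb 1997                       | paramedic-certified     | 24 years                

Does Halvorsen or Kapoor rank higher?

Kapoor

By rank: Kapoor, Halvorsen, Ibarra, Moreau, Greco, Ivanova, Castillo, Achebe, Harlow and Eriksen (Battalion Chief).
Among Kapoor, Halvorsen, Ibarra, Moreau, Greco, Ivanova, Castillo, Achebe, Harlow and Eriksen, by date of promotion to current rank (later first): Kapoor (1 Apr 2000) before Halvorsen (7 Nov 1999) before Ibarra and Moreau (14 Jun 1999) before Greco and Ivanova (19 Oct 1998) before Castillo (20 Mar 1998) before Achebe (7 Apr 1997) before Harlow (11 Feb 1997) before Eriksen (10 Jan 1997).
Ibarra and Moreau are each not paramedic-certified, so the next rule applies.
Ibarra and Moreau both have badge number 435, so the next rule applies.
Among Ibarra and Moreau, alphabetically by surname: Ibarra before Moreau.
Greco and Ivanova are each not paramedic-certified, so the next rule applies.
Greco and Ivanova both have badge number 941, so the next rule applies.
Among Greco and Ivanova, alphabetically by surname: Greco before Ivanova.
So Kapoor takes precedence.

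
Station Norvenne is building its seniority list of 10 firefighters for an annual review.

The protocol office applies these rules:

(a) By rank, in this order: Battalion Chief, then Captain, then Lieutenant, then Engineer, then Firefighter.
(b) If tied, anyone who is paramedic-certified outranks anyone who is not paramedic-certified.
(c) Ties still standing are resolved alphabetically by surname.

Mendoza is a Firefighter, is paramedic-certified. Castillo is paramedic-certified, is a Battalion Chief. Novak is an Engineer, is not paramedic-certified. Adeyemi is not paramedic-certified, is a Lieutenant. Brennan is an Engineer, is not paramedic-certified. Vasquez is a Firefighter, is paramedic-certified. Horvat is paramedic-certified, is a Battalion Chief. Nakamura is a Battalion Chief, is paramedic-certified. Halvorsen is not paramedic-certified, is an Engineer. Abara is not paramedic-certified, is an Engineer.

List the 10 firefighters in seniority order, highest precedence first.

Castillo, Horvat, Nakamura, Adeyemi, Abara, Brennan, Halvorsen, Novak, Mendoza, Vasquez

By rank: Castillo, Horvat and Nakamura (Battalion Chief); then Adeyemi (Lieutenant); then Abara, Brennan, Halvorsen and Novak (Engineer); then Mendoza and Vasquez (Firefighter).
Castillo, Horvat and Nakamura are each paramedic-certified, so the next rule applies.
Among Castillo, Horvat and Nakamura, alphabetically by surname: Castillo before Horvat before Nakamura.
Abara, Brennan, Halvorsen and Novak are each not paramedic-certified, so the next rule applies.
Among Abara, Brennan, Halvorsen and Novak, alphabetically by surname: Abara before Brennan before Halvorsen before Novak.
Mendoza and Vasquez are each paramedic-certified, so the next rule applies.
Among Mendoza and Vasquez, alphabetically by surname: Mendoza before Vasquez.
Full order: Castillo, Horvat, Nakamura, Adeyemi, Abara, Brennan, Halvorsen, Novak, Mendoza, Vasquez.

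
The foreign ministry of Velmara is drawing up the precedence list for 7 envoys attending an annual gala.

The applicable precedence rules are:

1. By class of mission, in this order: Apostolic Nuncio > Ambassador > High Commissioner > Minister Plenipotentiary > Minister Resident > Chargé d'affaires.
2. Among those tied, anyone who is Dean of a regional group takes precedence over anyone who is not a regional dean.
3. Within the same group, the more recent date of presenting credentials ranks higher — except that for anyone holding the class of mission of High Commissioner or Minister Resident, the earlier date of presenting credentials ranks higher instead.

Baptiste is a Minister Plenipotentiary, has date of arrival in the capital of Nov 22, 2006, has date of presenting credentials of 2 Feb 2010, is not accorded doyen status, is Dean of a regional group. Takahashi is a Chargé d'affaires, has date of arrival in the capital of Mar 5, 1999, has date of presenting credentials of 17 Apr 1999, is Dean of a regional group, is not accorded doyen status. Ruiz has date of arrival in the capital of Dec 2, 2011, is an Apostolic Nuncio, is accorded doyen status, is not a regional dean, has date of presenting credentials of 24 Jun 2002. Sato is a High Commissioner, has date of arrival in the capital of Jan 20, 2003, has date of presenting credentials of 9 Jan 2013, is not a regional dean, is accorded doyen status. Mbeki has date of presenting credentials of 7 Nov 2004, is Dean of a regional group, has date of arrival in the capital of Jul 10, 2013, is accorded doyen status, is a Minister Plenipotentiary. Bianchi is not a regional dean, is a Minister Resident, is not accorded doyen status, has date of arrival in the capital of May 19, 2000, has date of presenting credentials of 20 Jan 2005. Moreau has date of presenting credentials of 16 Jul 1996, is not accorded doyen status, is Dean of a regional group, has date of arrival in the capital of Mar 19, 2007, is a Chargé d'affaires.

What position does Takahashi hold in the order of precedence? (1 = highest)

By class of mission: Ruiz (Apostolic Nuncio); then Sato (High Commissioner); then Baptiste and Mbeki (Minister Plenipotentiary); then Bianchi (Minister Resident); then Takahashi and Moreau (Chargé d'affaires).
Baptiste and Mbeki are each Dean of a regional group, so the next rule applies.
Among Baptiste and Mbeki, by date of presenting credentials (later first): Baptiste (2 Feb 2010) before Mbeki (7 Nov 2004).
Takahashi and Moreau are each Dean of a regional group, so the next rule applies.
Among Takahashi and Moreau, by date of presenting credentials (later first): Takahashi (17 Apr 1999) before Moreau (16 Jul 1996).
Order: Ruiz, Sato, Baptiste, Mbeki, Bianchi, Takahashi, Moreau. So position 6.

6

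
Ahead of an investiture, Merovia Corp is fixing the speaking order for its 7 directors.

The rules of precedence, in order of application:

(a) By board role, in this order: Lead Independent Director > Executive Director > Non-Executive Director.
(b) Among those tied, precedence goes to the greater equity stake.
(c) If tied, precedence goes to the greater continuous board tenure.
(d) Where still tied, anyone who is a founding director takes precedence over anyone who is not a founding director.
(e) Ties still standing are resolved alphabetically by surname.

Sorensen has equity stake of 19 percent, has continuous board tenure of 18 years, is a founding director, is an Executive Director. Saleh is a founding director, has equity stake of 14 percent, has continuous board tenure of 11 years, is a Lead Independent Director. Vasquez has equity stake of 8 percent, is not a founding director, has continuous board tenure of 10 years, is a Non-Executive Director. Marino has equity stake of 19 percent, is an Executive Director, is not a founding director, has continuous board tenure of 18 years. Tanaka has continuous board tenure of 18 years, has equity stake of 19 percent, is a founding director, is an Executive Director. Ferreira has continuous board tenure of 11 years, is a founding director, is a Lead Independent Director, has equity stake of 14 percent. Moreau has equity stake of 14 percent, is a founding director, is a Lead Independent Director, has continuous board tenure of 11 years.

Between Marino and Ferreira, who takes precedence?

By board role: Ferreira, Moreau and Saleh (Lead Independent Director); then Sorensen, Tanaka and Marino (Executive Director); then Vasquez (Non-Executive Director).
Ferreira, Moreau and Saleh all have equity stake 14 percent, so the next rule applies.
Ferreira, Moreau and Saleh all have continuous board tenure 11 years, so the next rule applies.
Ferreira, Moreau and Saleh are each a founding director, so the next rule applies.
Among Ferreira, Moreau and Saleh, alphabetically by surname: Ferreira before Moreau before Saleh.
Sorensen, Tanaka and Marino all have equity stake 19 percent, so the next rule applies.
Sorensen, Tanaka and Marino all have continuous board tenure 18 years, so the next rule applies.
Among Sorensen, Tanaka and Marino, a founding director before not a founding director: Sorensen and Tanaka (a founding director) before Marino (not a founding director).
Among Sorensen and Tanaka, alphabetically by surname: Sorensen before Tanaka.
So Ferreira takes precedence.

Ferreira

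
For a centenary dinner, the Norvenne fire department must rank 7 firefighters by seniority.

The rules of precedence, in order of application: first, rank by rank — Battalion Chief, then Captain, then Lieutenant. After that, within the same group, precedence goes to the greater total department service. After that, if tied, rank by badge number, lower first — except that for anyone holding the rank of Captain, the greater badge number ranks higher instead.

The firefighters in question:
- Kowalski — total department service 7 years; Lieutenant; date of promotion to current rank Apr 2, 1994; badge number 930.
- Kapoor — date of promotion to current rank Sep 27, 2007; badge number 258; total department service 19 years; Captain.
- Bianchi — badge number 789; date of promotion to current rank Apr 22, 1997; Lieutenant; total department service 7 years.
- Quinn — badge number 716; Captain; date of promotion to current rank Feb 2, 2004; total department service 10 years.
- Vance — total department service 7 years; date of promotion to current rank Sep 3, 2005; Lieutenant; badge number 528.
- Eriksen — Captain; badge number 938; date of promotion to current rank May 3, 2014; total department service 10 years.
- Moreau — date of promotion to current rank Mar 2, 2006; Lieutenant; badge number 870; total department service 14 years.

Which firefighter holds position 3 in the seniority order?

Quinn

By rank: Kapoor, Eriksen and Quinn (Captain); then Moreau, Vance, Bianchi and Kowalski (Lieutenant).
Among Kapoor, Eriksen and Quinn, by total department service (higher first): Kapoor (19 years) before Eriksen and Quinn (10 years).
Among Eriksen and Quinn, by badge number (higher first) (reversed rule for this group): Eriksen (938) before Quinn (716).
Among Moreau, Vance, Bianchi and Kowalski, by total department service (higher first): Moreau (14 years) before Vance, Bianchi and Kowalski (7 years).
Among Vance, Bianchi and Kowalski, by badge number (lower first): Vance (528) before Bianchi (789) before Kowalski (930).
Order: Kapoor, Eriksen, Quinn, Moreau, Vance, Bianchi, Kowalski.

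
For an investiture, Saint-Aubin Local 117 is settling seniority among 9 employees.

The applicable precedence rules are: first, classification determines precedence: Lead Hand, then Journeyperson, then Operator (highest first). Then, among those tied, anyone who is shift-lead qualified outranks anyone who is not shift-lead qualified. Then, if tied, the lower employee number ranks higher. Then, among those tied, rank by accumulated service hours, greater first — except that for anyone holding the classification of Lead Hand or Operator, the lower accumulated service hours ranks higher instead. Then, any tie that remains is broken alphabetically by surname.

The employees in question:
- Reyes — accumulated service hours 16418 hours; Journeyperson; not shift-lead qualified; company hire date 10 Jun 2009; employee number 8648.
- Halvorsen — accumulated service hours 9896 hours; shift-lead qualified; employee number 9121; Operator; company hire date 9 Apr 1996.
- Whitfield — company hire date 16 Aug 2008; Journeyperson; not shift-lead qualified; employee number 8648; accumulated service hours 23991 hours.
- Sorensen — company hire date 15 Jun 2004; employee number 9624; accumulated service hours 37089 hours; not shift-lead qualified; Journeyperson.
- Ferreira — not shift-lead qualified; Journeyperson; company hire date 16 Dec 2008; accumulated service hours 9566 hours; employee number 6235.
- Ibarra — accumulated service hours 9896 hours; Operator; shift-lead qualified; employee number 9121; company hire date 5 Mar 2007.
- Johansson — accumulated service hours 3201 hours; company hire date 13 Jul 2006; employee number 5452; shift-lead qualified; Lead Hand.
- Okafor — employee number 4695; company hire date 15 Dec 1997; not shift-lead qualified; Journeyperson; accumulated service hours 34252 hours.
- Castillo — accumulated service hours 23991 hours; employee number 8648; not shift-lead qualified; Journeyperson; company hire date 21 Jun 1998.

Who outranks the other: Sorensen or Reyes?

Reyes

By classification: Johansson (Lead Hand); then Okafor, Ferreira, Castillo, Whitfield, Reyes and Sorensen (Journeyperson); then Halvorsen and Ibarra (Operator).
Okafor, Ferreira, Castillo, Whitfield, Reyes and Sorensen are each not shift-lead qualified, so the next rule applies.
Among Okafor, Ferreira, Castillo, Whitfield, Reyes and Sorensen, by employee number (lower first): Okafor (4695) before Ferreira (6235) before Castillo, Whitfield and Reyes (8648) before Sorensen (9624).
Among Castillo, Whitfield and Reyes, by accumulated service hours (higher first): Castillo and Whitfield (23991 hours) before Reyes (16418 hours).
Among Castillo and Whitfield, alphabetically by surname: Castillo before Whitfield.
Halvorsen and Ibarra are each shift-lead qualified, so the next rule applies.
Halvorsen and Ibarra both have employee number 9121, so the next rule applies.
Halvorsen and Ibarra both have accumulated service hours 9896 hours, so the next rule applies.
Among Halvorsen and Ibarra, alphabetically by surname: Halvorsen before Ibarra.
So Reyes takes precedence.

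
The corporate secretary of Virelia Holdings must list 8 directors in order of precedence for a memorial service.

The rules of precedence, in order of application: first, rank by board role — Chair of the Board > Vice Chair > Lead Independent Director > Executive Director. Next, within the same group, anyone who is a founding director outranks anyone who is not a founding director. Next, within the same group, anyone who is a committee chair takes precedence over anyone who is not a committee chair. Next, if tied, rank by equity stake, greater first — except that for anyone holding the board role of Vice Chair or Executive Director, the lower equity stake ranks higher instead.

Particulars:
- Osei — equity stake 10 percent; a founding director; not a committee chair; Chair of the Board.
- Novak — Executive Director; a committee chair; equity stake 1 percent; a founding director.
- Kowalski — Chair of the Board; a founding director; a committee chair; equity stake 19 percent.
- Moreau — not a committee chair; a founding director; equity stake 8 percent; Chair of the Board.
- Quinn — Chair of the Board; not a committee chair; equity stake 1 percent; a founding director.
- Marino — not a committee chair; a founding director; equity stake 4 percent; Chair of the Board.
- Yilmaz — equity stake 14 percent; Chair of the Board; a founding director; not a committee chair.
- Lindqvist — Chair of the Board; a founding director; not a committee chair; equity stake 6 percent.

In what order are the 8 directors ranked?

By board role: Kowalski, Yilmaz, Osei, Moreau, Lindqvist, Marino and Quinn (Chair of the Board); then Novak (Executive Director).
Kowalski, Yilmaz, Osei, Moreau, Lindqvist, Marino and Quinn are each a founding director, so the next rule applies.
Among Kowalski, Yilmaz, Osei, Moreau, Lindqvist, Marino and Quinn, a committee chair before not a committee chair: Kowalski (a committee chair) before Yilmaz, Osei, Moreau, Lindqvist, Marino and Quinn (not a committee chair).
Among Yilmaz, Osei, Moreau, Lindqvist, Marino and Quinn, by equity stake (higher first): Yilmaz (14 percent) before Osei (10 percent) before Moreau (8 percent) before Lindqvist (6 percent) before Marino (4 percent) before Quinn (1 percent).
Full order: Kowalski, Yilmaz, Osei, Moreau, Lindqvist, Marino, Quinn, Novak.

Kowalski, Yilmaz, Osei, Moreau, Lindqvist, Marino, Quinn, Novak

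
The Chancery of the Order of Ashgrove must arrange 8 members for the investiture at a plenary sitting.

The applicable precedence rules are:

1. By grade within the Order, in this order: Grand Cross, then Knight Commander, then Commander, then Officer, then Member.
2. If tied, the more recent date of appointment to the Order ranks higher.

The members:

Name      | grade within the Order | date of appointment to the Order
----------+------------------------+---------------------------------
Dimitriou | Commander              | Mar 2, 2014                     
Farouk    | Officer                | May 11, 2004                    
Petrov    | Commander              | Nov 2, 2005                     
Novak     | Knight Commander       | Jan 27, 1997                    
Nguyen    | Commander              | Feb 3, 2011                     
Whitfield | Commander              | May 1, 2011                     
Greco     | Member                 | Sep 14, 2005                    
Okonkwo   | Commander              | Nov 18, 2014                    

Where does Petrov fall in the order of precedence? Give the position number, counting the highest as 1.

6

By grade within the Order: Novak (Knight Commander); then Okonkwo, Dimitriou, Whitfield, Nguyen and Petrov (Commander); then Farouk (Officer); then Greco (Member).
Among Okonkwo, Dimitriou, Whitfield, Nguyen and Petrov, by date of appointment to the Order (later first): Okonkwo (Nov 18, 2014) before Dimitriou (Mar 2, 2014) before Whitfield (May 1, 2011) before Nguyen (Feb 3, 2011) before Petrov (Nov 2, 2005).
Order: Novak, Okonkwo, Dimitriou, Whitfield, Nguyen, Petrov, Farouk, Greco. So position 6.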